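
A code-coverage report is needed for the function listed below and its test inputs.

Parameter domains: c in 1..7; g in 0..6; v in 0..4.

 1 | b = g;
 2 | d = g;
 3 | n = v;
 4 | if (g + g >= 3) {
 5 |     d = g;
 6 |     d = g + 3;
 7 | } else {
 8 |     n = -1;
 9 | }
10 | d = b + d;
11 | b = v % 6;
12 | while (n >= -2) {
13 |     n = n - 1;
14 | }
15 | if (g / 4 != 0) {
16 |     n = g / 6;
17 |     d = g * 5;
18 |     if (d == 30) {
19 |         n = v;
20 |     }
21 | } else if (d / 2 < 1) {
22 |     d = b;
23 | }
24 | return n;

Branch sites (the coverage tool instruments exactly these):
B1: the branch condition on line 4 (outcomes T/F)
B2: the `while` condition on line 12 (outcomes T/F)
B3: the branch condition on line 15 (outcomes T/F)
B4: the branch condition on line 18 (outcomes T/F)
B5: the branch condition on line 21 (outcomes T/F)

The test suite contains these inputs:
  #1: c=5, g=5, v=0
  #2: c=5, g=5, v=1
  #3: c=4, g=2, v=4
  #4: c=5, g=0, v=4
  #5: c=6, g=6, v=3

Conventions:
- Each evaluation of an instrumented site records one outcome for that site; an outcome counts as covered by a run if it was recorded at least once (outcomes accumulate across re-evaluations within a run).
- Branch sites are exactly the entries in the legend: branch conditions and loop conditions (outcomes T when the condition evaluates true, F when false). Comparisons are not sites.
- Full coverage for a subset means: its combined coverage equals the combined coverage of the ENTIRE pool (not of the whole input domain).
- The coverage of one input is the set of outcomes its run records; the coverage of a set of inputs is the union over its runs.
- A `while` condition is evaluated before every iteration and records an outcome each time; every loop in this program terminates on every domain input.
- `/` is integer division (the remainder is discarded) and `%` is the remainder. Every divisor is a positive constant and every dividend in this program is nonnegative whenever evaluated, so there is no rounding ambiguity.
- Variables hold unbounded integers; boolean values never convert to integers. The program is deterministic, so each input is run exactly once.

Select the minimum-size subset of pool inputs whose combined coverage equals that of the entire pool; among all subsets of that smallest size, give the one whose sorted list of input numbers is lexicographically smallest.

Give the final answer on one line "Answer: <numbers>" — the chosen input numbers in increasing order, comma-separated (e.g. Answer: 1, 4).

test 1 (c=5, g=5, v=0) fires B1->T, B2->T, B2->T, B2->T, B2->F, B3->T, B4->F; hits B1=T, B2=T, B2=F, B3=T, B4=F
test 2 (c=5, g=5, v=1) fires B1->T, B2->T, B2->T, B2->T, B2->T, B2->F, B3->T, B4->F; hits B1=T, B2=T, B2=F, B3=T, B4=F
test 3 (c=4, g=2, v=4) fires B1->T, B2->T, B2->T, B2->T, B2->T, B2->T, B2->T, B2->T, B2->F, B3->F, B5->F; hits B1=T, B2=T, B2=F, B3=F, B5=F
test 4 (c=5, g=0, v=4) fires B1->F, B2->T, B2->T, B2->F, B3->F, B5->T; hits B1=F, B2=T, B2=F, B3=F, B5=T
test 5 (c=6, g=6, v=3) fires B1->T, B2->T, B2->T, B2->T, B2->T, B2->T, B2->T, B2->F, B3->T, B4->T; hits B1=T, B2=T, B2=F, B3=T, B4=T
pool-wide coverage (10 outcomes): B1=T, B1=F, B2=T, B2=F, B3=T, B3=F, B4=T, B4=F, B5=T, B5=F
size 1 is not enough: best union over all size-1 subsets is 5/10
size 2 is not enough: best union over all size-2 subsets is 8/10
size 3 is not enough: best union over all size-3 subsets is 9/10
the canonical winner is {1, 3, 4, 5}: size 4, full 10-outcome coverage, earliest index list among size-4 covers

Answer: 1, 3, 4, 5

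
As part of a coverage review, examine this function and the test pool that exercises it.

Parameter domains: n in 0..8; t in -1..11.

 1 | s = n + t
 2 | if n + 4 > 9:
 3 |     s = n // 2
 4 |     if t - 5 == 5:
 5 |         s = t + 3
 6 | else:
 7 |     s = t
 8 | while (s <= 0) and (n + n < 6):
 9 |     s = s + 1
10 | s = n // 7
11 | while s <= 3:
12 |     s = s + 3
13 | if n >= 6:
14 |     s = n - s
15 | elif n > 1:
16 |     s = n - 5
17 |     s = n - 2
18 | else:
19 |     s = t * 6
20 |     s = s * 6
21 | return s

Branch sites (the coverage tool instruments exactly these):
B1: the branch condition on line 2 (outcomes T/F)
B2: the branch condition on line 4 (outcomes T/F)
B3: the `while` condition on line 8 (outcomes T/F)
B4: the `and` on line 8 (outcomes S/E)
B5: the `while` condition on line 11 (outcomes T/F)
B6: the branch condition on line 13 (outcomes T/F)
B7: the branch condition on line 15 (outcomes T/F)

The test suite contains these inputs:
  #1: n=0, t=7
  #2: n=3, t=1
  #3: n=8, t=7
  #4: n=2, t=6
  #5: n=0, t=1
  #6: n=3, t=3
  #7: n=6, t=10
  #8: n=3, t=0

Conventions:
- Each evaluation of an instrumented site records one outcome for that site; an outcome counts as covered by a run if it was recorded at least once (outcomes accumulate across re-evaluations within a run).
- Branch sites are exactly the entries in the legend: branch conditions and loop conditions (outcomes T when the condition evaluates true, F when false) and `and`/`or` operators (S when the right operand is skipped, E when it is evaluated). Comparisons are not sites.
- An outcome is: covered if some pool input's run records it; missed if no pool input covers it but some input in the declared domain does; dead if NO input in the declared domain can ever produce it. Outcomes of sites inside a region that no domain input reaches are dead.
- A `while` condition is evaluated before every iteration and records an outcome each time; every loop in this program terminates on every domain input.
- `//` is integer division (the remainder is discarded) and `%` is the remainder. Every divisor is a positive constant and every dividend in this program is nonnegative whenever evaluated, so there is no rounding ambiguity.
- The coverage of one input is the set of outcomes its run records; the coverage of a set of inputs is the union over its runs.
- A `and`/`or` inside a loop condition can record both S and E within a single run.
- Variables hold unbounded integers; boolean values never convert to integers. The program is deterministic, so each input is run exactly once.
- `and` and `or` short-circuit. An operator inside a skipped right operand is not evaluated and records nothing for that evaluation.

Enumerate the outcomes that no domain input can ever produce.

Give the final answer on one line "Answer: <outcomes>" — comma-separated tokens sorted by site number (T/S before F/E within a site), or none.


checking every outcome against all 117 domain inputs:
  reachable outcomes have witnesses, e.g. B1=T (e.g. n=6, t=-1), B1=F (e.g. n=0, t=-1), B2=T (e.g. n=6, t=10), B2=F (e.g. n=6, t=-1)
Answer: none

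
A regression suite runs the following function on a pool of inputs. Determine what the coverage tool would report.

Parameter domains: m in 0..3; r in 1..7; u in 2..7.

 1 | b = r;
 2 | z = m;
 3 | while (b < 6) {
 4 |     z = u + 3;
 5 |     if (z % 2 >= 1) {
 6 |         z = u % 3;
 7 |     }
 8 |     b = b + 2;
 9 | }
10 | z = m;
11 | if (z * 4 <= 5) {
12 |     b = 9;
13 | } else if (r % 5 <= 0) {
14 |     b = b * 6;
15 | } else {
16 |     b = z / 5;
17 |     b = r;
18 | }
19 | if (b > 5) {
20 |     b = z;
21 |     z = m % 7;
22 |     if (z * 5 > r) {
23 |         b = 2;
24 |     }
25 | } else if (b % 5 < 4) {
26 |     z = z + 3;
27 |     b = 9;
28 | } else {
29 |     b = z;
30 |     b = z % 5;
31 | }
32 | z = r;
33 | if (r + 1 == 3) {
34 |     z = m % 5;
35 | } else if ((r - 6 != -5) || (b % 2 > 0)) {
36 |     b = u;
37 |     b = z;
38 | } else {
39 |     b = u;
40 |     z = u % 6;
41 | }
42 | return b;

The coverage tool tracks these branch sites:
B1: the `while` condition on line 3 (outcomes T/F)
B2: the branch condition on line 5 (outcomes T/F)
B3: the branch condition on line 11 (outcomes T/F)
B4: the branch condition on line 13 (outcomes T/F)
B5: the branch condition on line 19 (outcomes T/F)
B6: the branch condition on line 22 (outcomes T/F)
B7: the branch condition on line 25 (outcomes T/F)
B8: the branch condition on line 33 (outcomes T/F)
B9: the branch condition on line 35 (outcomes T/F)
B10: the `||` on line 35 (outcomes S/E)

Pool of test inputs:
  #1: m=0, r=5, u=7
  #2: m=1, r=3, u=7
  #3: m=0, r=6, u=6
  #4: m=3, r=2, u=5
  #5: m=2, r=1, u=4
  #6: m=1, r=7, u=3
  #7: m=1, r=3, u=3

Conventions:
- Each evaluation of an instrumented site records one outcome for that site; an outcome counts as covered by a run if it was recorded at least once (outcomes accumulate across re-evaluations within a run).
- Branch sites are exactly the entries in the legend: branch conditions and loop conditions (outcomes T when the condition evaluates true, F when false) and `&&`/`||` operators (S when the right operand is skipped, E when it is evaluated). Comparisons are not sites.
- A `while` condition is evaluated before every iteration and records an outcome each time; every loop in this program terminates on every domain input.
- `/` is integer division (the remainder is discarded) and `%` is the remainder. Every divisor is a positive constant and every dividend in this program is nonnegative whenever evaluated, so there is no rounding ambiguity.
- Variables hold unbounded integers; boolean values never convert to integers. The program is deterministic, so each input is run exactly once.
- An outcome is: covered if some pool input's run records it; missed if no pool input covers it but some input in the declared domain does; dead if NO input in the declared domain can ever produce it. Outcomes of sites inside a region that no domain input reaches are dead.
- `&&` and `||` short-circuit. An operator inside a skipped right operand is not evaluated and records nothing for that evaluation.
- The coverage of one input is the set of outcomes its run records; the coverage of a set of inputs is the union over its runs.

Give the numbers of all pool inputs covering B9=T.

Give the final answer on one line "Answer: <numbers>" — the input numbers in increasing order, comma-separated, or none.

input #1 (m=0, r=5, u=7): produces B9=T
input #2 (m=1, r=3, u=7): produces B9=T
input #3 (m=0, r=6, u=6): produces B9=T
input #4 (m=3, r=2, u=5): does not produce B9=T
input #5 (m=2, r=1, u=4): produces B9=T
input #6 (m=1, r=7, u=3): produces B9=T
input #7 (m=1, r=3, u=3): produces B9=T

Answer: 1, 2, 3, 5, 6, 7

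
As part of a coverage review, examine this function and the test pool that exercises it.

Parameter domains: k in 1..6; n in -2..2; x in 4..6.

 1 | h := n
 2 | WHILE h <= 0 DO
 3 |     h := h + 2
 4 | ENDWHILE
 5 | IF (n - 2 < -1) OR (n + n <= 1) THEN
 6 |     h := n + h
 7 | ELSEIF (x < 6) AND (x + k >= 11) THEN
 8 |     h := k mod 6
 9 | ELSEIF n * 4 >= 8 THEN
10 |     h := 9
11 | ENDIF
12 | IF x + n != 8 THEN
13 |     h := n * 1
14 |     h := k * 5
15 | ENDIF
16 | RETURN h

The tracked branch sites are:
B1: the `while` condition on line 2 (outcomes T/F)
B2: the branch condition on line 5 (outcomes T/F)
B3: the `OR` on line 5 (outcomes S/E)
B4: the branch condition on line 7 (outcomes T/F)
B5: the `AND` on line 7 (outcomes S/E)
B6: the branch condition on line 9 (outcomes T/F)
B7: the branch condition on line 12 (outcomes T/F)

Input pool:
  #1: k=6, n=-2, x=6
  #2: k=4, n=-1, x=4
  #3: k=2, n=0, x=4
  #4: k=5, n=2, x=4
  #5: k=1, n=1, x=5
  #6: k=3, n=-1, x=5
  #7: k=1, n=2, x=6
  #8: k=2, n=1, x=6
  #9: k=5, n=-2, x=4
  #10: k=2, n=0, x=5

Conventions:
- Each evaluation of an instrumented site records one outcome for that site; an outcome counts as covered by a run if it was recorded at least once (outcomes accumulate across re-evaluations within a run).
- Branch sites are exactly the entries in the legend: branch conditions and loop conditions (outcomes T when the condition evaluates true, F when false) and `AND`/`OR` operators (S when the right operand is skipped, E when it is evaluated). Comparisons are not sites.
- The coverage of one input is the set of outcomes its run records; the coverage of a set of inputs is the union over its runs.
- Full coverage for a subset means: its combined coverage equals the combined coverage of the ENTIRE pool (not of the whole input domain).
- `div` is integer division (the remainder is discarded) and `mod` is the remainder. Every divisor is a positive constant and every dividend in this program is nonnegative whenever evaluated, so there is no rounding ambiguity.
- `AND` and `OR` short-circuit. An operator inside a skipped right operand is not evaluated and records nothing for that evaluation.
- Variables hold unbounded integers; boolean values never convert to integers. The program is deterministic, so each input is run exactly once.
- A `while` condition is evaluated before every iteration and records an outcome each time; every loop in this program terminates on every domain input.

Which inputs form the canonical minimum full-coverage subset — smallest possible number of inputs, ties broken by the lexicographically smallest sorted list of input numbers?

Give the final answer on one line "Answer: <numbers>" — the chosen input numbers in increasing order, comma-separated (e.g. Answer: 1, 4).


input #1 (k=6, n=-2, x=6): events B1->T, B1->T, B1->F, B3->S, B2->T, B7->T; covers B1=T, B1=F, B2=T, B3=S, B7=T
input #2 (k=4, n=-1, x=4): events B1->T, B1->F, B3->S, B2->T, B7->T; covers B1=T, B1=F, B2=T, B3=S, B7=T
input #3 (k=2, n=0, x=4): events B1->T, B1->F, B3->S, B2->T, B7->T; covers B1=T, B1=F, B2=T, B3=S, B7=T
input #4 (k=5, n=2, x=4): events B1->F, B3->E, B2->F, B5->E, B4->F, B6->T, B7->T; covers B1=F, B2=F, B3=E, B4=F, B5=E, B6=T, B7=T
input #5 (k=1, n=1, x=5): events B1->F, B3->E, B2->F, B5->E, B4->F, B6->F, B7->T; covers B1=F, B2=F, B3=E, B4=F, B5=E, B6=F, B7=T
input #6 (k=3, n=-1, x=5): events B1->T, B1->F, B3->S, B2->T, B7->T; covers B1=T, B1=F, B2=T, B3=S, B7=T
input #7 (k=1, n=2, x=6): events B1->F, B3->E, B2->F, B5->S, B4->F, B6->T, B7->F; covers B1=F, B2=F, B3=E, B4=F, B5=S, B6=T, B7=F
input #8 (k=2, n=1, x=6): events B1->F, B3->E, B2->F, B5->S, B4->F, B6->F, B7->T; covers B1=F, B2=F, B3=E, B4=F, B5=S, B6=F, B7=T
input #9 (k=5, n=-2, x=4): events B1->T, B1->T, B1->F, B3->S, B2->T, B7->T; covers B1=T, B1=F, B2=T, B3=S, B7=T
input #10 (k=2, n=0, x=5): events B1->T, B1->F, B3->S, B2->T, B7->T; covers B1=T, B1=F, B2=T, B3=S, B7=T
pool-wide coverage (13 outcomes): B1=T, B1=F, B2=T, B2=F, B3=S, B3=E, B4=F, B5=S, B5=E, B6=T, B6=F, B7=T, B7=F
no size-1 subset reaches all 13 outcomes (best union: 7/13)
no size-2 subset reaches all 13 outcomes (best union: 11/13)
the canonical winner is {1, 5, 7}: size 3, full 13-outcome coverage, earliest index list among size-3 covers
Answer: 1, 5, 7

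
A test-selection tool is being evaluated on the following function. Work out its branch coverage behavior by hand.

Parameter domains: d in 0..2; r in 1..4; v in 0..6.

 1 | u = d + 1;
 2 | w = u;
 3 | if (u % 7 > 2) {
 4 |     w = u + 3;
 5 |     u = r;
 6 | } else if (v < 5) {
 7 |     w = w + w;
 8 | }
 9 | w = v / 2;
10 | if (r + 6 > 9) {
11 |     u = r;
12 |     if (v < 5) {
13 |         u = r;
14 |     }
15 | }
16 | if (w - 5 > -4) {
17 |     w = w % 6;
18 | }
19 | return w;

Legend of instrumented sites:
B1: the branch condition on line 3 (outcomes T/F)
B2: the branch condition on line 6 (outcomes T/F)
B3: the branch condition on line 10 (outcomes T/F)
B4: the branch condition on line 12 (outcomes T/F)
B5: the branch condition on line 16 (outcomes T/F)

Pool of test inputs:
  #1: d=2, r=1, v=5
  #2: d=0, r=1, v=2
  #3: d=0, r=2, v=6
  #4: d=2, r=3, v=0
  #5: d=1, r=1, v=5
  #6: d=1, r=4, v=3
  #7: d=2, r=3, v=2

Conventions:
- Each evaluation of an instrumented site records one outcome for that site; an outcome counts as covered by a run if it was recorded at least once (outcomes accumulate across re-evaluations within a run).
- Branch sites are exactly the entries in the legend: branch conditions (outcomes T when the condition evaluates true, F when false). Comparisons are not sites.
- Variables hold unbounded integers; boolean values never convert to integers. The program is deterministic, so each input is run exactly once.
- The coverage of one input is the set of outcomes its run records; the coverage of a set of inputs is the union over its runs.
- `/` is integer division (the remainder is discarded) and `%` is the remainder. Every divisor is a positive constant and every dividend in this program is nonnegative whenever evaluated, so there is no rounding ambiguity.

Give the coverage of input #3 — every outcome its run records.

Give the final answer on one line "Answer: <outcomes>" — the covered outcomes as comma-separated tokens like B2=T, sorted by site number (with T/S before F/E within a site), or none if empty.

Simulating input #3 (d=0, r=2, v=6) step by step:
  B1->F, B2->F, B3->F, B5->T
as a set, this run covers: B1=F, B2=F, B3=F, B5=T

Answer: B1=F, B2=F, B3=F, B5=T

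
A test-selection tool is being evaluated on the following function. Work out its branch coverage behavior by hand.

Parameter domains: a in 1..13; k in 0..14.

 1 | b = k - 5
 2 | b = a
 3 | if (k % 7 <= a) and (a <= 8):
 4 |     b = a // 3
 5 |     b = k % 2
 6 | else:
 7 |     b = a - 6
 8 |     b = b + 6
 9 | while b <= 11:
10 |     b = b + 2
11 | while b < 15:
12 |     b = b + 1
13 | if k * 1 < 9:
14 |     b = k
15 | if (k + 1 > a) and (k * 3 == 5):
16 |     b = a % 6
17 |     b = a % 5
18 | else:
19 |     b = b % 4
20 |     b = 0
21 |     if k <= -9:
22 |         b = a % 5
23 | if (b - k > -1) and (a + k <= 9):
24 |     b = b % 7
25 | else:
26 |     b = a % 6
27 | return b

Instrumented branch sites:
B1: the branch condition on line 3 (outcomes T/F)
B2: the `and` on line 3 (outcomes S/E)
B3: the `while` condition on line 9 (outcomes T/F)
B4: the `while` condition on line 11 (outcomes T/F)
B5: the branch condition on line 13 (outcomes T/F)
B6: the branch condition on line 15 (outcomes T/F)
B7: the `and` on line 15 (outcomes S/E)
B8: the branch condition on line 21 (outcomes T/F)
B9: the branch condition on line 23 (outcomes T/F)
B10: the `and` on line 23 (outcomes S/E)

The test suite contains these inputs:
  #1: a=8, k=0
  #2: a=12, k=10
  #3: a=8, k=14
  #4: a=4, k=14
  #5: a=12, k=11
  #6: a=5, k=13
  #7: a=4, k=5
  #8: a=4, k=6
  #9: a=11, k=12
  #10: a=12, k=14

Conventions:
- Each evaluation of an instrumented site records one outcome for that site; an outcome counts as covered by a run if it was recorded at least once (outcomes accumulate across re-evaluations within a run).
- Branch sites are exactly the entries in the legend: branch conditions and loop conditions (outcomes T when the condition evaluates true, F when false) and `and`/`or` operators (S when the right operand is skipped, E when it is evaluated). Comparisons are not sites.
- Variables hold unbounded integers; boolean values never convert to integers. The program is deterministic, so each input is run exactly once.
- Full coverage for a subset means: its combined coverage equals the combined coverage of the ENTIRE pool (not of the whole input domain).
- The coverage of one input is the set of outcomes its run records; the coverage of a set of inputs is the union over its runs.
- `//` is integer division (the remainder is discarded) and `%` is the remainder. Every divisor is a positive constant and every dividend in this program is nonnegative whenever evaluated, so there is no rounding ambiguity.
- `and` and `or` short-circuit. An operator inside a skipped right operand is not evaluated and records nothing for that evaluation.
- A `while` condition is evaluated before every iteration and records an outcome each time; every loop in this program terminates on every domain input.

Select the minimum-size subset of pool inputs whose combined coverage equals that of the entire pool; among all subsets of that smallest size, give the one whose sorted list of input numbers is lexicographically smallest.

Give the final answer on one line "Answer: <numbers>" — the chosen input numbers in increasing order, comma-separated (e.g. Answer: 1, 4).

run #1 (a=8, k=0) runs B2->E, B1->T, B3->T, B3->T, B3->T, B3->T, B3->T, B3->T, B3->F, B4->T, B4->T, B4->T, B4->F, B5->T, ...; records B1=T, B2=E, B3=T, B3=F, B4=T, B4=F, B5=T, B6=F, B7=S, B8=F, B9=T, B10=E
run #2 (a=12, k=10) runs B2->E, B1->F, B3->F, B4->T, B4->T, B4->T, B4->F, B5->F, B7->S, B6->F, B8->F, B10->S, B9->F; records B1=F, B2=E, B3=F, B4=T, B4=F, B5=F, B6=F, B7=S, B8=F, B9=F, B10=S
run #3 (a=8, k=14) runs B2->E, B1->T, B3->T, B3->T, B3->T, B3->T, B3->T, B3->T, B3->F, B4->T, B4->T, B4->T, B4->F, B5->F, ...; records B1=T, B2=E, B3=T, B3=F, B4=T, B4=F, B5=F, B6=F, B7=E, B8=F, B9=F, B10=S
run #4 (a=4, k=14) runs B2->E, B1->T, B3->T, B3->T, B3->T, B3->T, B3->T, B3->T, B3->F, B4->T, B4->T, B4->T, B4->F, B5->F, ...; records B1=T, B2=E, B3=T, B3=F, B4=T, B4=F, B5=F, B6=F, B7=E, B8=F, B9=F, B10=S
run #5 (a=12, k=11) runs B2->E, B1->F, B3->F, B4->T, B4->T, B4->T, B4->F, B5->F, B7->S, B6->F, B8->F, B10->S, B9->F; records B1=F, B2=E, B3=F, B4=T, B4=F, B5=F, B6=F, B7=S, B8=F, B9=F, B10=S
run #6 (a=5, k=13) runs B2->S, B1->F, B3->T, B3->T, B3->T, B3->T, B3->F, B4->T, B4->T, B4->F, B5->F, B7->E, B6->F, B8->F, ...; records B1=F, B2=S, B3=T, B3=F, B4=T, B4=F, B5=F, B6=F, B7=E, B8=F, B9=F, B10=S
run #7 (a=4, k=5) runs B2->S, B1->F, B3->T, B3->T, B3->T, B3->T, B3->F, B4->T, B4->T, B4->T, B4->F, B5->T, B7->E, B6->F, ...; records B1=F, B2=S, B3=T, B3=F, B4=T, B4=F, B5=T, B6=F, B7=E, B8=F, B9=F, B10=S
run #8 (a=4, k=6) runs B2->S, B1->F, B3->T, B3->T, B3->T, B3->T, B3->F, B4->T, B4->T, B4->T, B4->F, B5->T, B7->E, B6->F, ...; records B1=F, B2=S, B3=T, B3=F, B4=T, B4=F, B5=T, B6=F, B7=E, B8=F, B9=F, B10=S
run #9 (a=11, k=12) runs B2->E, B1->F, B3->T, B3->F, B4->T, B4->T, B4->F, B5->F, B7->E, B6->F, B8->F, B10->S, B9->F; records B1=F, B2=E, B3=T, B3=F, B4=T, B4=F, B5=F, B6=F, B7=E, B8=F, B9=F, B10=S
run #10 (a=12, k=14) runs B2->E, B1->F, B3->F, B4->T, B4->T, B4->T, B4->F, B5->F, B7->E, B6->F, B8->F, B10->S, B9->F; records B1=F, B2=E, B3=F, B4=T, B4=F, B5=F, B6=F, B7=E, B8=F, B9=F, B10=S
the full pool covers 18 outcomes: B1=T, B1=F, B2=S, B2=E, B3=T, B3=F, B4=T, B4=F, B5=T, B5=F, B6=F, B7=S, B7=E, B8=F, B9=T, B9=F, B10=S, B10=E
no size-1 subset reaches all 18 outcomes (best union: 12/18)
the canonical winner is {1, 6}: size 2, full 18-outcome coverage, earliest index list among size-2 covers

Answer: 1, 6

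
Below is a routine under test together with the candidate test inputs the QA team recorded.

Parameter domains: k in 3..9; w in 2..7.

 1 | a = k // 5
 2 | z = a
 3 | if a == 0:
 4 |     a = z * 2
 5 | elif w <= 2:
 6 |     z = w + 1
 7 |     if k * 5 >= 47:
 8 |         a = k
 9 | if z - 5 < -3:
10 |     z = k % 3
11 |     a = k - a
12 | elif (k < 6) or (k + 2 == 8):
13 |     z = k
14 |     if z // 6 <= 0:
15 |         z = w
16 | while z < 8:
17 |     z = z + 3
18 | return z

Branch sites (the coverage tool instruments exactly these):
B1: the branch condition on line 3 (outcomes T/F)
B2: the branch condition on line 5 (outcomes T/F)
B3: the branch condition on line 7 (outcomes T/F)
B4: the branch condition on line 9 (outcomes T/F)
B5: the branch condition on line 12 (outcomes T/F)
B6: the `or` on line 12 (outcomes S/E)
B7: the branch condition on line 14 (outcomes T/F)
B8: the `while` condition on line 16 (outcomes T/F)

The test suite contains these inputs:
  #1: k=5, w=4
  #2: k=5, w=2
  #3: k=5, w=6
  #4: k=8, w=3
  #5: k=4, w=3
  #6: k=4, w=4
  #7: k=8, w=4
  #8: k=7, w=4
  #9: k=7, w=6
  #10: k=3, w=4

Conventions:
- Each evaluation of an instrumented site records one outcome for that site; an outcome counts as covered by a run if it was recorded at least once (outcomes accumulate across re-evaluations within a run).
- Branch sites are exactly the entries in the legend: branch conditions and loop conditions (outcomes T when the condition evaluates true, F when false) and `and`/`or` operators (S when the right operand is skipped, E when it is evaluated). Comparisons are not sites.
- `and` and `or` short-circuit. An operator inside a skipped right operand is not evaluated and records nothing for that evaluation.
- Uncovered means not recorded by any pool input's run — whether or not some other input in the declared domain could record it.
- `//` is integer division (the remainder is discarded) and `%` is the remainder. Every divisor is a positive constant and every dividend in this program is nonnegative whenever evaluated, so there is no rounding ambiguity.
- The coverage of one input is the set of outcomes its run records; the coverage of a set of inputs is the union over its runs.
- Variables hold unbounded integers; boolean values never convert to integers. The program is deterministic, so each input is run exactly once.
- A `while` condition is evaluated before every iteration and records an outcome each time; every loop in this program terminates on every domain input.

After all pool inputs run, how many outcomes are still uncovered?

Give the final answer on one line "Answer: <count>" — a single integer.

#1 (k=5, w=4) -> B1->F, B2->F, B4->T, B8->T, B8->T, B8->F; covered: B1=F, B2=F, B4=T, B8=T, B8=F
#2 (k=5, w=2) -> B1->F, B2->T, B3->F, B4->F, B6->S, B5->T, B7->T, B8->T, B8->T, B8->F; covered: B1=F, B2=T, B3=F, B4=F, B5=T, B6=S, B7=T, B8=T, B8=F
#3 (k=5, w=6) -> B1->F, B2->F, B4->T, B8->T, B8->T, B8->F; covered: B1=F, B2=F, B4=T, B8=T, B8=F
#4 (k=8, w=3) -> B1->F, B2->F, B4->T, B8->T, B8->T, B8->F; covered: B1=F, B2=F, B4=T, B8=T, B8=F
#5 (k=4, w=3) -> B1->T, B4->T, B8->T, B8->T, B8->T, B8->F; covered: B1=T, B4=T, B8=T, B8=F
#6 (k=4, w=4) -> B1->T, B4->T, B8->T, B8->T, B8->T, B8->F; covered: B1=T, B4=T, B8=T, B8=F
#7 (k=8, w=4) -> B1->F, B2->F, B4->T, B8->T, B8->T, B8->F; covered: B1=F, B2=F, B4=T, B8=T, B8=F
#8 (k=7, w=4) -> B1->F, B2->F, B4->T, B8->T, B8->T, B8->T, B8->F; covered: B1=F, B2=F, B4=T, B8=T, B8=F
#9 (k=7, w=6) -> B1->F, B2->F, B4->T, B8->T, B8->T, B8->T, B8->F; covered: B1=F, B2=F, B4=T, B8=T, B8=F
#10 (k=3, w=4) -> B1->T, B4->T, B8->T, B8->T, B8->T, B8->F; covered: B1=T, B4=T, B8=T, B8=F
union over the pool: B1=T, B1=F, B2=T, B2=F, B3=F, B4=T, B4=F, B5=T, B6=S, B7=T, B8=T, B8=F
uncovered (4 of 16): B3=T, B5=F, B6=E, B7=F

Answer: 4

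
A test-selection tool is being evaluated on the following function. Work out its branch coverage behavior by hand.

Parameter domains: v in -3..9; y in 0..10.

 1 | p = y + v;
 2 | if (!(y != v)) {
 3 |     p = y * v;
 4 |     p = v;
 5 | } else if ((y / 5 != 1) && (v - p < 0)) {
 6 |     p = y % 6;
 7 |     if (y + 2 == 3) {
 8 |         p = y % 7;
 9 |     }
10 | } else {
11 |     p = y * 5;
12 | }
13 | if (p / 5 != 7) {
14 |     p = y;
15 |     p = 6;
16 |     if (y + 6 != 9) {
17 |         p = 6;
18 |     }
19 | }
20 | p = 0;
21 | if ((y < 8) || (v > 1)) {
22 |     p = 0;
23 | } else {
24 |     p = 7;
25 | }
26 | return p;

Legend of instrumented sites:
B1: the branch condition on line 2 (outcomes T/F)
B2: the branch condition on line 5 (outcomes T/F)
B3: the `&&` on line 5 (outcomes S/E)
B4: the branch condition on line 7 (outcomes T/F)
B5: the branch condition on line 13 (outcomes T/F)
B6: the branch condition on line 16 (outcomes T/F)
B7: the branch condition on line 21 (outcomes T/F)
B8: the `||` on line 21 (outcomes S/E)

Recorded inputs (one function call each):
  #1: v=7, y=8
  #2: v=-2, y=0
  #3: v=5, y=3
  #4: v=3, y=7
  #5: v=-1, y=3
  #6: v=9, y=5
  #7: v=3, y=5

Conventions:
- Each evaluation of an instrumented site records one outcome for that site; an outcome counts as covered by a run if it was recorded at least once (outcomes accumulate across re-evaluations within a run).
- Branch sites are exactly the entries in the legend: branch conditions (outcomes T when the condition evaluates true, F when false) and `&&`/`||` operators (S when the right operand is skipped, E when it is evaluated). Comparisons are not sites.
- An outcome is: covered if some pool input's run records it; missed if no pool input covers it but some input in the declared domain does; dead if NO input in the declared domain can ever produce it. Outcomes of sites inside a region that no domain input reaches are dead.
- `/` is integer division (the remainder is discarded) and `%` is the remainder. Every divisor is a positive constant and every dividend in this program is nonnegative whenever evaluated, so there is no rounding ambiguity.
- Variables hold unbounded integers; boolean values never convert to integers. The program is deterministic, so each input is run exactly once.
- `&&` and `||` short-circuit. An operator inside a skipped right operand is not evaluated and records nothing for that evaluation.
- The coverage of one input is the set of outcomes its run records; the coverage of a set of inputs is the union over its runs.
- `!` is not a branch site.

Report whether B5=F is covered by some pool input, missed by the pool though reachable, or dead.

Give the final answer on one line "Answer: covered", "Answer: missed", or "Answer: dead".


B5=F is recorded by pool input(s) 4 -> covered
Answer: covered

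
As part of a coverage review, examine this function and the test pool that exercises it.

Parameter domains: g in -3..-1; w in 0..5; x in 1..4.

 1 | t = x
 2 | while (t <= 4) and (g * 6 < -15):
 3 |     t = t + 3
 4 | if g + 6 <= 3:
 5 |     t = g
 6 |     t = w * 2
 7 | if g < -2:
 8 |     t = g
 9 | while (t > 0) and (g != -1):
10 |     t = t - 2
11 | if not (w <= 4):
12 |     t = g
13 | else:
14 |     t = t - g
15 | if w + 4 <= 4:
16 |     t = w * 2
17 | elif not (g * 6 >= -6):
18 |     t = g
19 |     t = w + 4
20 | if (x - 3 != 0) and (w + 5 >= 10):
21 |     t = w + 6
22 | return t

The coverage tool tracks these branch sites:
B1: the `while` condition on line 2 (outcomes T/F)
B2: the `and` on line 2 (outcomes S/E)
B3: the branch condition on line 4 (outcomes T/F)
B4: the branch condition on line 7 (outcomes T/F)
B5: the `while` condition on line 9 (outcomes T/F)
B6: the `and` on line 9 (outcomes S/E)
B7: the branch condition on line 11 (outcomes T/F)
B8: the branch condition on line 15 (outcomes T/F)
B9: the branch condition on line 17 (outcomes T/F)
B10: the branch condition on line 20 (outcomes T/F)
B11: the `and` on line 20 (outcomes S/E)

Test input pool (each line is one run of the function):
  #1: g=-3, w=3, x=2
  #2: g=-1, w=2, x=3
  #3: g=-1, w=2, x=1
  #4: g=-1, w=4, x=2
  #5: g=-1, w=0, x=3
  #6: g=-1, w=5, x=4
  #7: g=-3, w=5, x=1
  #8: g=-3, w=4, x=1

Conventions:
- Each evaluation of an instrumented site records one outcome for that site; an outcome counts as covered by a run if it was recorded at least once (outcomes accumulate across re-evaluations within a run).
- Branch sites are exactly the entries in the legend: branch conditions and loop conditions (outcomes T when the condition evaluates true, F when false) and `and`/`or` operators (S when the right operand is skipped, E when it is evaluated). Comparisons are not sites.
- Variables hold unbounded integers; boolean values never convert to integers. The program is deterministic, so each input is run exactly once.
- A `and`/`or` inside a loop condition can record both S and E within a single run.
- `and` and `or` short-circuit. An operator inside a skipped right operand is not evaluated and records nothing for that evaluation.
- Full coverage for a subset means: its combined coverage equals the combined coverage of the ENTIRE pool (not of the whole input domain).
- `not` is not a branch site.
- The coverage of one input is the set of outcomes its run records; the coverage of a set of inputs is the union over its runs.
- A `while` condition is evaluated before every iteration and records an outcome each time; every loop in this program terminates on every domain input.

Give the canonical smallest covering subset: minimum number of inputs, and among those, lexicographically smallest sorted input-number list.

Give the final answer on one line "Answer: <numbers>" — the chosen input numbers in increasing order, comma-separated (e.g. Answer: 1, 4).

#1 (g=-3, w=3, x=2) -> B2->E, B1->T, B2->S, B1->F, B3->T, B4->T, B6->S, B5->F, B7->F, B8->F, B9->T, B11->E, B10->F; covered: B1=T, B1=F, B2=S, B2=E, B3=T, B4=T, B5=F, B6=S, B7=F, B8=F, B9=T, B10=F, B11=E
#2 (g=-1, w=2, x=3) -> B2->E, B1->F, B3->F, B4->F, B6->E, B5->F, B7->F, B8->F, B9->F, B11->S, B10->F; covered: B1=F, B2=E, B3=F, B4=F, B5=F, B6=E, B7=F, B8=F, B9=F, B10=F, B11=S
#3 (g=-1, w=2, x=1) -> B2->E, B1->F, B3->F, B4->F, B6->E, B5->F, B7->F, B8->F, B9->F, B11->E, B10->F; covered: B1=F, B2=E, B3=F, B4=F, B5=F, B6=E, B7=F, B8=F, B9=F, B10=F, B11=E
#4 (g=-1, w=4, x=2) -> B2->E, B1->F, B3->F, B4->F, B6->E, B5->F, B7->F, B8->F, B9->F, B11->E, B10->F; covered: B1=F, B2=E, B3=F, B4=F, B5=F, B6=E, B7=F, B8=F, B9=F, B10=F, B11=E
#5 (g=-1, w=0, x=3) -> B2->E, B1->F, B3->F, B4->F, B6->E, B5->F, B7->F, B8->T, B11->S, B10->F; covered: B1=F, B2=E, B3=F, B4=F, B5=F, B6=E, B7=F, B8=T, B10=F, B11=S
#6 (g=-1, w=5, x=4) -> B2->E, B1->F, B3->F, B4->F, B6->E, B5->F, B7->T, B8->F, B9->F, B11->E, B10->T; covered: B1=F, B2=E, B3=F, B4=F, B5=F, B6=E, B7=T, B8=F, B9=F, B10=T, B11=E
#7 (g=-3, w=5, x=1) -> B2->E, B1->T, B2->E, B1->T, B2->S, B1->F, B3->T, B4->T, B6->S, B5->F, B7->T, B8->F, B9->T, B11->E, ...; covered: B1=T, B1=F, B2=S, B2=E, B3=T, B4=T, B5=F, B6=S, B7=T, B8=F, B9=T, B10=T, B11=E
#8 (g=-3, w=4, x=1) -> B2->E, B1->T, B2->E, B1->T, B2->S, B1->F, B3->T, B4->T, B6->S, B5->F, B7->F, B8->F, B9->T, B11->E, ...; covered: B1=T, B1=F, B2=S, B2=E, B3=T, B4=T, B5=F, B6=S, B7=F, B8=F, B9=T, B10=F, B11=E
together the pool reaches 21 outcomes: B1=T, B1=F, B2=S, B2=E, B3=T, B3=F, B4=T, B4=F, B5=F, B6=S, B6=E, B7=T, B7=F, B8=T, B8=F, B9=T, B9=F, B10=T, B10=F, B11=S, B11=E
checked all size-1 subsets: none covers 21 outcomes (max 13/21)
checked all size-2 subsets: none covers 21 outcomes (max 20/21)
at size 3, {1, 5, 6} reaches all 21 outcomes; every lexicographically earlier size-3 subset fails

Answer: 1, 5, 6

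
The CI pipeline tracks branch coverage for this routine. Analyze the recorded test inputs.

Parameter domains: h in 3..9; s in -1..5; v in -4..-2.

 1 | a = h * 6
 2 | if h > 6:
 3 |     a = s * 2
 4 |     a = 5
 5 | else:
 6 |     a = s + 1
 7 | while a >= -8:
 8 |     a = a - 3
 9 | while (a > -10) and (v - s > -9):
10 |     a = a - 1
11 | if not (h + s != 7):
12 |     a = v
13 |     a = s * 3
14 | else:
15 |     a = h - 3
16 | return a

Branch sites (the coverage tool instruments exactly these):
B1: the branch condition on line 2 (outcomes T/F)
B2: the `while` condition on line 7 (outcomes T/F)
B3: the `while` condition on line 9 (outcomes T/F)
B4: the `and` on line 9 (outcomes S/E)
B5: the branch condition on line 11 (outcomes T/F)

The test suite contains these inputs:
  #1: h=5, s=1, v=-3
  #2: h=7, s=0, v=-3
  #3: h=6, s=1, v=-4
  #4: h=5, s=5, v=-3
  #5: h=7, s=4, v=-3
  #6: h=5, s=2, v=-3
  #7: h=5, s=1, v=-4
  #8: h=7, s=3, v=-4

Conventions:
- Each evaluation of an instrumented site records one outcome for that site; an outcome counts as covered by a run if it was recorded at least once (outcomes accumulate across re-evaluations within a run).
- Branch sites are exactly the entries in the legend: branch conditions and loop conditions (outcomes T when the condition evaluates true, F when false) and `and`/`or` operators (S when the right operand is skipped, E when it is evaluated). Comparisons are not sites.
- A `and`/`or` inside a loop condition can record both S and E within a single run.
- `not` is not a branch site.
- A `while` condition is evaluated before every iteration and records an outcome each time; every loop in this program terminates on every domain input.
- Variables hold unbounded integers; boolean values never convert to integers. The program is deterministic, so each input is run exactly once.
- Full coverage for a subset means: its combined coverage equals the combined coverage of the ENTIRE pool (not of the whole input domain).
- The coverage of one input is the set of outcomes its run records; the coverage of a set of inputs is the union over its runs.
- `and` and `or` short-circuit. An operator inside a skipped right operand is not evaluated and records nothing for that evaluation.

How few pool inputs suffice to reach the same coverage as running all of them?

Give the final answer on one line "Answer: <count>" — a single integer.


test 1 (h=5, s=1, v=-3) fires B1->F, B2->T, B2->T, B2->T, B2->T, B2->F, B4->S, B3->F, B5->F; hits B1=F, B2=T, B2=F, B3=F, B4=S, B5=F
test 2 (h=7, s=0, v=-3) fires B1->T, B2->T, B2->T, B2->T, B2->T, B2->T, B2->F, B4->S, B3->F, B5->T; hits B1=T, B2=T, B2=F, B3=F, B4=S, B5=T
test 3 (h=6, s=1, v=-4) fires B1->F, B2->T, B2->T, B2->T, B2->T, B2->F, B4->S, B3->F, B5->T; hits B1=F, B2=T, B2=F, B3=F, B4=S, B5=T
test 4 (h=5, s=5, v=-3) fires B1->F, B2->T, B2->T, B2->T, B2->T, B2->T, B2->F, B4->E, B3->T, B4->S, B3->F, B5->F; hits B1=F, B2=T, B2=F, B3=T, B3=F, B4=S, B4=E, B5=F
test 5 (h=7, s=4, v=-3) fires B1->T, B2->T, B2->T, B2->T, B2->T, B2->T, B2->F, B4->S, B3->F, B5->F; hits B1=T, B2=T, B2=F, B3=F, B4=S, B5=F
test 6 (h=5, s=2, v=-3) fires B1->F, B2->T, B2->T, B2->T, B2->T, B2->F, B4->E, B3->T, B4->S, B3->F, B5->T; hits B1=F, B2=T, B2=F, B3=T, B3=F, B4=S, B4=E, B5=T
test 7 (h=5, s=1, v=-4) fires B1->F, B2->T, B2->T, B2->T, B2->T, B2->F, B4->S, B3->F, B5->F; hits B1=F, B2=T, B2=F, B3=F, B4=S, B5=F
test 8 (h=7, s=3, v=-4) fires B1->T, B2->T, B2->T, B2->T, B2->T, B2->T, B2->F, B4->S, B3->F, B5->F; hits B1=T, B2=T, B2=F, B3=F, B4=S, B5=F
pool-wide coverage (10 outcomes): B1=T, B1=F, B2=T, B2=F, B3=T, B3=F, B4=S, B4=E, B5=T, B5=F
no size-1 subset reaches all 10 outcomes (best union: 8/10)
inputs {2, 4} (size 2) cover everything; no size-2 subset with a lexicographically smaller index list covers all 10
Answer: 2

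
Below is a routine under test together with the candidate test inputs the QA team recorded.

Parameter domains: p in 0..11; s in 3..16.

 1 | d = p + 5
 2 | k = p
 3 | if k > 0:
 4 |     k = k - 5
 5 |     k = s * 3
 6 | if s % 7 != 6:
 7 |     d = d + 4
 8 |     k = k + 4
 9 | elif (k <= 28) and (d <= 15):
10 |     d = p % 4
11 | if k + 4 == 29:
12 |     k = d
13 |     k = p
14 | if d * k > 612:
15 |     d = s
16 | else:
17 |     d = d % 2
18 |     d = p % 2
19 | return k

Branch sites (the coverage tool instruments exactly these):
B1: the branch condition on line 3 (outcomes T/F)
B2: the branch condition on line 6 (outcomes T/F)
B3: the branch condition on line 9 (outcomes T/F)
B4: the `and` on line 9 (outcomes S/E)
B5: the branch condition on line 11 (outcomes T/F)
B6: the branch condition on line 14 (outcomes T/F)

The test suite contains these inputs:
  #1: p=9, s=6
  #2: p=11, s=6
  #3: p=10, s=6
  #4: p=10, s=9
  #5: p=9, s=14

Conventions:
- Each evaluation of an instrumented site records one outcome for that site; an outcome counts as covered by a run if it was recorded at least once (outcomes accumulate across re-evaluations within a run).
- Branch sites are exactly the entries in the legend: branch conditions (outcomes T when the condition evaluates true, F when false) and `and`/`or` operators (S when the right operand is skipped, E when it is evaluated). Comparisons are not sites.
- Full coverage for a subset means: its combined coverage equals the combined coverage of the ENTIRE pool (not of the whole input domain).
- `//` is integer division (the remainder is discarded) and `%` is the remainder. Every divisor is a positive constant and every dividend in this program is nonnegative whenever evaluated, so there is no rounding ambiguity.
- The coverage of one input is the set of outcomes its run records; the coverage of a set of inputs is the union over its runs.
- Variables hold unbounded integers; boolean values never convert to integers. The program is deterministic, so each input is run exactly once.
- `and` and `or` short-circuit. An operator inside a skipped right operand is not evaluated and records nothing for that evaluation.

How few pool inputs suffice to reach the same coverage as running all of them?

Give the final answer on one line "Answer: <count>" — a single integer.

run #1 (p=9, s=6) records B1=T, B2=F, B3=T, B4=E, B5=F, B6=F
run #2 (p=11, s=6) records B1=T, B2=F, B3=F, B4=E, B5=F, B6=F
run #3 (p=10, s=6) records B1=T, B2=F, B3=T, B4=E, B5=F, B6=F
run #4 (p=10, s=9) records B1=T, B2=T, B5=F, B6=F
run #5 (p=9, s=14) records B1=T, B2=T, B5=F, B6=T
together the pool reaches 9 outcomes: B1=T, B2=T, B2=F, B3=T, B3=F, B4=E, B5=F, B6=T, B6=F
every size-1 subset falls short of the 9 outcomes (best: 6/9)
every size-2 subset falls short of the 9 outcomes (best: 8/9)
at size 3, {1, 2, 5} reaches all 9 outcomes; every lexicographically earlier size-3 subset fails

Answer: 3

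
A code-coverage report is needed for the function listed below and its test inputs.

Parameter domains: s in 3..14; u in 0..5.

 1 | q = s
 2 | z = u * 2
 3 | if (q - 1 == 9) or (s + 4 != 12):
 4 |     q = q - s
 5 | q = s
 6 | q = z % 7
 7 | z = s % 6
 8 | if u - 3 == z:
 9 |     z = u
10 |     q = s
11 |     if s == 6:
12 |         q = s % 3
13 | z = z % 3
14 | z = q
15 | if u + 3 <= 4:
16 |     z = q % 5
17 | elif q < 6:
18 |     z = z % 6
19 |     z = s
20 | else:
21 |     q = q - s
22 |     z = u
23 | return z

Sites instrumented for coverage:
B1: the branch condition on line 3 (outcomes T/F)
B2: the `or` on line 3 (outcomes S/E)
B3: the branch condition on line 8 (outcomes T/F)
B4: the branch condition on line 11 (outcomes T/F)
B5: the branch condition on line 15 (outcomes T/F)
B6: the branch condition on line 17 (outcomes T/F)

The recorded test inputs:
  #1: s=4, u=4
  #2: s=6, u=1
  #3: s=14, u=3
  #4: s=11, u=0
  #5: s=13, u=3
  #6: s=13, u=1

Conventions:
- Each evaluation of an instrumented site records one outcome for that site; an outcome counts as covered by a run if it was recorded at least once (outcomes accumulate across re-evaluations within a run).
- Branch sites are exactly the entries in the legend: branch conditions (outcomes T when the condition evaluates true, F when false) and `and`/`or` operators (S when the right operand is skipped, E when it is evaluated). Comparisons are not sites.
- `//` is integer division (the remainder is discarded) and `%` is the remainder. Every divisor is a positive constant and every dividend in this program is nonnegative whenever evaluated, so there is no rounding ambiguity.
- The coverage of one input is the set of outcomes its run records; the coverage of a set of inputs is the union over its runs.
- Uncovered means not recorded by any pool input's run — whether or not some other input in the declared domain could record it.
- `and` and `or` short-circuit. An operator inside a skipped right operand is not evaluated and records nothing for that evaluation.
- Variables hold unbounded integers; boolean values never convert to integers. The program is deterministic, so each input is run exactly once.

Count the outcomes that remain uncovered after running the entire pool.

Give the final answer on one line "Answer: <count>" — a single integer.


#1 (s=4, u=4) -> B2->E, B1->T, B3->F, B5->F, B6->T; covered: B1=T, B2=E, B3=F, B5=F, B6=T
#2 (s=6, u=1) -> B2->E, B1->T, B3->F, B5->T; covered: B1=T, B2=E, B3=F, B5=T
#3 (s=14, u=3) -> B2->E, B1->T, B3->F, B5->F, B6->F; covered: B1=T, B2=E, B3=F, B5=F, B6=F
#4 (s=11, u=0) -> B2->E, B1->T, B3->F, B5->T; covered: B1=T, B2=E, B3=F, B5=T
#5 (s=13, u=3) -> B2->E, B1->T, B3->F, B5->F, B6->F; covered: B1=T, B2=E, B3=F, B5=F, B6=F
#6 (s=13, u=1) -> B2->E, B1->T, B3->F, B5->T; covered: B1=T, B2=E, B3=F, B5=T
union over the pool: B1=T, B2=E, B3=F, B5=T, B5=F, B6=T, B6=F
uncovered (5 of 12): B1=F, B2=S, B3=T, B4=T, B4=F
Answer: 5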